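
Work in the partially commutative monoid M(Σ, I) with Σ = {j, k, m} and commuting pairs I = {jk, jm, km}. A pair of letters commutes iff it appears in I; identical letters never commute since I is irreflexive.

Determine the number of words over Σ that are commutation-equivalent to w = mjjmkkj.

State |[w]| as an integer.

#0=m has no predecessor
#1=j has no predecessor
#2=j depends on [1:j]
#3=m depends on [0:m]
#4=k has no predecessor
#5=k depends on [4:k]
#6=j depends on [2:j]
sources: [0:m, 1:j, 4:k]
N(rest) = Σ N(rest − s) over sources s of rest; N(one piece) = 1:
  size 1 → [3]=1  [5]=1  [6]=1
  size 2 → [0,3]=1  [2,6]=1  [3,5]=2  [3,6]=2  [4,5]=1  [5,6]=2
  size 3 → [0,3,5]=3  [0,3,6]=3  [1,2,6]=1  [2,3,6]=3  [2,5,6]=3  [3,4,5]=3  [3,5,6]=6  [4,5,6]=3
  size 4 → [0,2,3,6]=6  [0,3,4,5]=6  [0,3,5,6]=12  [1,2,3,6]=4  [1,2,5,6]=4  [2,3,5,6]=12  [2,4,5,6]=6  [3,4,5,6]=12
  size 5 → [0,1,2,3,6]=10  [0,2,3,5,6]=30  [0,3,4,5,6]=30  [1,2,3,5,6]=20  [1,2,4,5,6]=10  [2,3,4,5,6]=30
  first=0(m) contributes 60
  first=1(j) contributes 90
  first=4(k) contributes 60
|[w]| = 210

210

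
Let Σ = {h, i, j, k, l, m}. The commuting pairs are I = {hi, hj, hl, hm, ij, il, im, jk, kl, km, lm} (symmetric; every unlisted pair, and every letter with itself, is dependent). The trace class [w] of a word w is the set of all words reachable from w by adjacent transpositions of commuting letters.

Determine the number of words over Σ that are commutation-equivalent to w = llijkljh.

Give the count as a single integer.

56

piece 0:l — minimal
piece 1:l rests on {0:l}
piece 2:i — minimal
piece 3:j rests on {1:l}
piece 4:k rests on {2:i}
piece 5:l rests on {3:j}
piece 6:j rests on {5:l}
piece 7:h rests on {4:k}
minimal pieces: {0:l, 2:i}
ways to finish when only these pieces remain (= sum over removing one remaining piece with nothing left below it):
  1 left: {6}→1  {7}→1
  2 left: {4,7}→1  {5,6}→1  {6,7}→2
  3 left: {2,4,7}→1  {3,5,6}→1  {4,6,7}→3  {5,6,7}→3
  4 left: {1,3,5,6}→1  {2,4,6,7}→4  {3,5,6,7}→4  {4,5,6,7}→6
  5 left: {0,1,3,5,6}→1  {1,3,5,6,7}→5  {2,4,5,6,7}→10  {3,4,5,6,7}→10
  6 left: {0,1,3,5,6,7}→6  {1,3,4,5,6,7}→15  {2,3,4,5,6,7}→20
  placing 0:l first → 35 extensions
  placing 2:i first → 21 extensions
total linear extensions = 56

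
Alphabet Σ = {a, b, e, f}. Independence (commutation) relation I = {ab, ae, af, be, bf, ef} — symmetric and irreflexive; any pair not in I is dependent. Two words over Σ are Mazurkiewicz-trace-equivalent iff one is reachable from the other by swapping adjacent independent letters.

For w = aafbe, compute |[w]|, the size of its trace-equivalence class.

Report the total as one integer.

drop 0:a onto floor
drop 1:a onto {0:a}
drop 2:f onto floor
drop 3:b onto floor
drop 4:e onto floor
ground layer = {0:a, 2:f, 3:b, 4:e}
drop-orders for the pieces not yet dropped (sum over which currently-grounded one goes next):
  1 to go: {1} 1  {2} 1  {3} 1  {4} 1
  2 to go: {0,1} 1  {1,2} 2  {1,3} 2  {1,4} 2  {2,3} 2  {2,4} 2  {3,4} 2
  3 to go: {0,1,2} 3  {0,1,3} 3  {0,1,4} 3  {1,2,3} 6  {1,2,4} 6  {1,3,4} 6  {2,3,4} 6
  if 0:a drops first: 24 orders
  if 2:f drops first: 12 orders
  if 3:b drops first: 12 orders
  if 4:e drops first: 12 orders
heap linearizations: 60

60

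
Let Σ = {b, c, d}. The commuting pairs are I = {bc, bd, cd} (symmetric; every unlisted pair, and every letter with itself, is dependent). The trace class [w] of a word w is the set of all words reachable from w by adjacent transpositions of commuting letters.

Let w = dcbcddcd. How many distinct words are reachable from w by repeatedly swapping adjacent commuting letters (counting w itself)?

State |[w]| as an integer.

piece 0:d — minimal
piece 1:c — minimal
piece 2:b — minimal
piece 3:c rests on {1:c}
piece 4:d rests on {0:d}
piece 5:d rests on {4:d}
piece 6:c rests on {3:c}
piece 7:d rests on {5:d}
minimal pieces: {0:d, 1:c, 2:b}
ways to finish when only these pieces remain (= sum over removing one remaining piece with nothing left below it):
  1 left: {2}→1  {6}→1  {7}→1
  2 left: {2,6}→2  {2,7}→2  {3,6}→1  {5,7}→1  {6,7}→2
  3 left: {1,3,6}→1  {2,3,6}→3  {2,5,7}→3  {2,6,7}→6  {3,6,7}→3  {4,5,7}→1  {5,6,7}→3
  4 left: {0,4,5,7}→1  {1,2,3,6}→4  {1,3,6,7}→4  {2,3,6,7}→12  {2,4,5,7}→4  {2,5,6,7}→12  {3,5,6,7}→6  {4,5,6,7}→4
  5 left: {0,2,4,5,7}→5  {0,4,5,6,7}→5  {1,2,3,6,7}→20  {1,3,5,6,7}→10  {2,3,5,6,7}→30  {2,4,5,6,7}→20  {3,4,5,6,7}→10
  6 left: {0,2,4,5,6,7}→30  {0,3,4,5,6,7}→15  {1,2,3,5,6,7}→60  {1,3,4,5,6,7}→20  {2,3,4,5,6,7}→60
  placing 0:d first → 140 extensions
  placing 1:c first → 105 extensions
  placing 2:b first → 35 extensions
total linear extensions = 280

280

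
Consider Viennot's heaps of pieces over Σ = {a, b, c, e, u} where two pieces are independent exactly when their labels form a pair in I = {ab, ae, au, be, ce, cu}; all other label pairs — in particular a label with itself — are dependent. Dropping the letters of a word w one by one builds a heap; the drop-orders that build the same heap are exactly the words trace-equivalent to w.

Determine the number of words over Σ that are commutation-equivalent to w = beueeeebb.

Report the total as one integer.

30

0(b) covers ∅
1(e) covers ∅
2(u) covers 0:b, 1:e
3(e) covers 2:u
4(e) covers 3:e
5(e) covers 4:e
6(e) covers 5:e
7(b) covers 2:u
8(b) covers 7:b
floor of heap: 0:b, 1:e
completions by unplaced set U, small U first (add the entries for U minus each lowest piece of U):
  |U|=1: {6}:1  {8}:1
  |U|=2: {5,6}:1  {6,8}:2  {7,8}:1
  |U|=3: {4,5,6}:1  {5,6,8}:3  {6,7,8}:3
  |U|=4: {3,4,5,6}:1  {4,5,6,8}:4  {5,6,7,8}:6
  |U|=5: {3,4,5,6,8}:5  {4,5,6,7,8}:10
  |U|=6: {3,4,5,6,7,8}:15
  |U|=7: {2,3,4,5,6,7,8}:15
  start at 0(b): 15
  start at 1(e): 15
sum over floor = 30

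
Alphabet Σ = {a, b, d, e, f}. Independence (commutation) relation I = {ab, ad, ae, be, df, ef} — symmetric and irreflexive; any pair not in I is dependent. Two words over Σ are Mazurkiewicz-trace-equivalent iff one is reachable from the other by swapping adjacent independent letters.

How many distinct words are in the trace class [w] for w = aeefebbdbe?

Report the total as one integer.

70

#0=a has no predecessor
#1=e has no predecessor
#2=e depends on [1:e]
#3=f depends on [0:a]
#4=e depends on [2:e]
#5=b depends on [3:f]
#6=b depends on [5:b]
#7=d depends on [4:e, 6:b]
#8=b depends on [7:d]
#9=e depends on [7:d]
sources: [0:a, 1:e]
N(rest) = Σ N(rest − s) over sources s of rest; N(one piece) = 1:
  size 1 → [8]=1  [9]=1
  size 2 → [8,9]=2
  size 3 → [7,8,9]=2
  size 4 → [4,7,8,9]=2  [6,7,8,9]=2
  size 5 → [2,4,7,8,9]=2  [4,6,7,8,9]=4  [5,6,7,8,9]=2
  size 6 → [1,2,4,7,8,9]=2  [2,4,6,7,8,9]=6  [3,5,6,7,8,9]=2  [4,5,6,7,8,9]=6
  size 7 → [0,3,5,6,7,8,9]=2  [1,2,4,6,7,8,9]=8  [2,4,5,6,7,8,9]=12  [3,4,5,6,7,8,9]=8
  size 8 → [0,3,4,5,6,7,8,9]=10  [1,2,4,5,6,7,8,9]=20  [2,3,4,5,6,7,8,9]=20
  first=0(a) contributes 40
  first=1(e) contributes 30
|[w]| = 70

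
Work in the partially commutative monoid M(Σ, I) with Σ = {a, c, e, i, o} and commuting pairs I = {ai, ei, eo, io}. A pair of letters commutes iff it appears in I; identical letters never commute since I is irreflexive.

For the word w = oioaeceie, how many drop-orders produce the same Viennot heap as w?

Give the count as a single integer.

15

drop 0:o onto floor
drop 1:i onto floor
drop 2:o onto {0:o}
drop 3:a onto {2:o}
drop 4:e onto {3:a}
drop 5:c onto {1:i, 4:e}
drop 6:e onto {5:c}
drop 7:i onto {5:c}
drop 8:e onto {6:e}
ground layer = {0:o, 1:i}
drop-orders for the pieces not yet dropped (sum over which currently-grounded one goes next):
  1 to go: {7} 1  {8} 1
  2 to go: {6,8} 1  {7,8} 2
  3 to go: {6,7,8} 3
  4 to go: {5,6,7,8} 3
  5 to go: {1,5,6,7,8} 3  {4,5,6,7,8} 3
  6 to go: {1,4,5,6,7,8} 6  {3,4,5,6,7,8} 3
  7 to go: {1,3,4,5,6,7,8} 9  {2,3,4,5,6,7,8} 3
  if 0:o drops first: 12 orders
  if 1:i drops first: 3 orders
heap linearizations: 15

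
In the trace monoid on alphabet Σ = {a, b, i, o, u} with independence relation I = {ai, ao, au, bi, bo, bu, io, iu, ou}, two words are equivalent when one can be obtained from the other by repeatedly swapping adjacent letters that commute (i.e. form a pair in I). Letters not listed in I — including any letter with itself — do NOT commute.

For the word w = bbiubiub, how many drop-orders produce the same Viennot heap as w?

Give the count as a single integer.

#0=b has no predecessor
#1=b depends on [0:b]
#2=i has no predecessor
#3=u has no predecessor
#4=b depends on [1:b]
#5=i depends on [2:i]
#6=u depends on [3:u]
#7=b depends on [4:b]
sources: [0:b, 2:i, 3:u]
N(rest) = Σ N(rest − s) over sources s of rest; N(one piece) = 1:
  size 1 → [5]=1  [6]=1  [7]=1
  size 2 → [2,5]=1  [3,6]=1  [4,7]=1  [5,6]=2  [5,7]=2  [6,7]=2
  size 3 → [1,4,7]=1  [2,5,6]=3  [2,5,7]=3  [3,5,6]=3  [3,6,7]=3  [4,5,7]=3  [4,6,7]=3  [5,6,7]=6
  size 4 → [0,1,4,7]=1  [1,4,5,7]=4  [1,4,6,7]=4  [2,3,5,6]=6  [2,4,5,7]=6  [2,5,6,7]=12  [3,4,6,7]=6  [3,5,6,7]=12  [4,5,6,7]=12
  size 5 → [0,1,4,5,7]=5  [0,1,4,6,7]=5  [1,2,4,5,7]=10  [1,3,4,6,7]=10  [1,4,5,6,7]=20  [2,3,5,6,7]=30  [2,4,5,6,7]=30  [3,4,5,6,7]=30
  size 6 → [0,1,2,4,5,7]=15  [0,1,3,4,6,7]=15  [0,1,4,5,6,7]=30  [1,2,4,5,6,7]=60  [1,3,4,5,6,7]=60  [2,3,4,5,6,7]=90
  first=0(b) contributes 210
  first=2(i) contributes 105
  first=3(u) contributes 105
|[w]| = 420

420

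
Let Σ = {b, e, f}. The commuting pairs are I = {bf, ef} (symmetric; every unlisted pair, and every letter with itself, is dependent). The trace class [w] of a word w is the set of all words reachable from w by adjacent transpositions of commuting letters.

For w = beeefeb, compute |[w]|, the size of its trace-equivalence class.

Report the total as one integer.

drop 0:b onto floor
drop 1:e onto {0:b}
drop 2:e onto {1:e}
drop 3:e onto {2:e}
drop 4:f onto floor
drop 5:e onto {3:e}
drop 6:b onto {5:e}
ground layer = {0:b, 4:f}
drop-orders for the pieces not yet dropped (sum over which currently-grounded one goes next):
  1 to go: {4} 1  {6} 1
  2 to go: {4,6} 2  {5,6} 1
  3 to go: {3,5,6} 1  {4,5,6} 3
  4 to go: {2,3,5,6} 1  {3,4,5,6} 4
  5 to go: {1,2,3,5,6} 1  {2,3,4,5,6} 5
  if 0:b drops first: 6 orders
  if 4:f drops first: 1 orders
heap linearizations: 7

7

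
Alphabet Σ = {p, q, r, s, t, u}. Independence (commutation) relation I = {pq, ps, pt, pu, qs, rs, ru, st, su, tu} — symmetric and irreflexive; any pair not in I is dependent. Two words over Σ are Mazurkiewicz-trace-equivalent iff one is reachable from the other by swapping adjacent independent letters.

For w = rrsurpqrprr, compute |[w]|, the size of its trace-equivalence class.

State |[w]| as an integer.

99

drop 0:r onto floor
drop 1:r onto {0:r}
drop 2:s onto floor
drop 3:u onto floor
drop 4:r onto {1:r}
drop 5:p onto {4:r}
drop 6:q onto {3:u, 4:r}
drop 7:r onto {5:p, 6:q}
drop 8:p onto {7:r}
drop 9:r onto {8:p}
drop 10:r onto {9:r}
ground layer = {0:r, 2:s, 3:u}
drop-orders for the pieces not yet dropped (sum over which currently-grounded one goes next):
  1 to go: {2} 1  {10} 1
  2 to go: {2,10} 2  {9,10} 1
  3 to go: {2,9,10} 3  {8,9,10} 1
  4 to go: {2,8,9,10} 4  {7,8,9,10} 1
  5 to go: {2,7,8,9,10} 5  {5,7,8,9,10} 1  {6,7,8,9,10} 1
  6 to go: {2,5,7,8,9,10} 6  {2,6,7,8,9,10} 6  {3,6,7,8,9,10} 1  {5,6,7,8,9,10} 2
  7 to go: {2,3,6,7,8,9,10} 7  {2,5,6,7,8,9,10} 14  {3,5,6,7,8,9,10} 3  {4,5,6,7,8,9,10} 2
  8 to go: {1,4,5,6,7,8,9,10} 2  {2,3,5,6,7,8,9,10} 24  {2,4,5,6,7,8,9,10} 16  {3,4,5,6,7,8,9,10} 5
  9 to go: {0,1,4,5,6,7,8,9,10} 2  {1,2,4,5,6,7,8,9,10} 18  {1,3,4,5,6,7,8,9,10} 7  {2,3,4,5,6,7,8,9,10} 45
  if 0:r drops first: 70 orders
  if 2:s drops first: 9 orders
  if 3:u drops first: 20 orders
heap linearizations: 99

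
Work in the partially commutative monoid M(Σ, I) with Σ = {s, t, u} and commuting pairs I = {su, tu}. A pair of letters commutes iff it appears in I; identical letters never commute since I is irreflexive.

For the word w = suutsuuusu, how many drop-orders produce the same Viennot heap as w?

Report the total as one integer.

210

0(s) covers ∅
1(u) covers ∅
2(u) covers 1:u
3(t) covers 0:s
4(s) covers 3:t
5(u) covers 2:u
6(u) covers 5:u
7(u) covers 6:u
8(s) covers 4:s
9(u) covers 7:u
floor of heap: 0:s, 1:u
completions by unplaced set U, small U first (add the entries for U minus each lowest piece of U):
  |U|=1: {8}:1  {9}:1
  |U|=2: {4,8}:1  {7,9}:1  {8,9}:2
  |U|=3: {3,4,8}:1  {4,8,9}:3  {6,7,9}:1  {7,8,9}:3
  |U|=4: {0,3,4,8}:1  {3,4,8,9}:4  {4,7,8,9}:6  {5,6,7,9}:1  {6,7,8,9}:4
  |U|=5: {0,3,4,8,9}:5  {2,5,6,7,9}:1  {3,4,7,8,9}:10  {4,6,7,8,9}:10  {5,6,7,8,9}:5
  |U|=6: {0,3,4,7,8,9}:15  {1,2,5,6,7,9}:1  {2,5,6,7,8,9}:6  {3,4,6,7,8,9}:20  {4,5,6,7,8,9}:15
  |U|=7: {0,3,4,6,7,8,9}:35  {1,2,5,6,7,8,9}:7  {2,4,5,6,7,8,9}:21  {3,4,5,6,7,8,9}:35
  |U|=8: {0,3,4,5,6,7,8,9}:70  {1,2,4,5,6,7,8,9}:28  {2,3,4,5,6,7,8,9}:56
  start at 0(s): 84
  start at 1(u): 126
sum over floor = 210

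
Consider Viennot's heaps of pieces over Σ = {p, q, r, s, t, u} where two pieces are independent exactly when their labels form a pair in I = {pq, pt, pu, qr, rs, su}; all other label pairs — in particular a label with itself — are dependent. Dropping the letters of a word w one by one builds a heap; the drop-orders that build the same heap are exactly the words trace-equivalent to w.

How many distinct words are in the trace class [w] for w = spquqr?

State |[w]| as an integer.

7

piece 0:s — minimal
piece 1:p rests on {0:s}
piece 2:q rests on {0:s}
piece 3:u rests on {2:q}
piece 4:q rests on {3:u}
piece 5:r rests on {1:p, 3:u}
minimal pieces: {0:s}
ways to finish when only these pieces remain (= sum over removing one remaining piece with nothing left below it):
  1 left: {4}→1  {5}→1
  2 left: {1,5}→1  {4,5}→2
  3 left: {1,4,5}→3  {3,4,5}→2
  4 left: {1,3,4,5}→5  {2,3,4,5}→2
  placing 0:s first → 7 extensions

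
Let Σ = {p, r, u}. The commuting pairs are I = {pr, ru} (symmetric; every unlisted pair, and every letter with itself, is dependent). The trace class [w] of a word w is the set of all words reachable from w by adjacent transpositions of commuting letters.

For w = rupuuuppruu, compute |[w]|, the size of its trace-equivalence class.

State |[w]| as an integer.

55

drop 0:r onto floor
drop 1:u onto floor
drop 2:p onto {1:u}
drop 3:u onto {2:p}
drop 4:u onto {3:u}
drop 5:u onto {4:u}
drop 6:p onto {5:u}
drop 7:p onto {6:p}
drop 8:r onto {0:r}
drop 9:u onto {7:p}
drop 10:u onto {9:u}
ground layer = {0:r, 1:u}
drop-orders for the pieces not yet dropped (sum over which currently-grounded one goes next):
  1 to go: {8} 1  {10} 1
  2 to go: {0,8} 1  {8,10} 2  {9,10} 1
  3 to go: {0,8,10} 3  {7,9,10} 1  {8,9,10} 3
  4 to go: {0,8,9,10} 6  {6,7,9,10} 1  {7,8,9,10} 4
  5 to go: {0,7,8,9,10} 10  {5,6,7,9,10} 1  {6,7,8,9,10} 5
  6 to go: {0,6,7,8,9,10} 15  {4,5,6,7,9,10} 1  {5,6,7,8,9,10} 6
  7 to go: {0,5,6,7,8,9,10} 21  {3,4,5,6,7,9,10} 1  {4,5,6,7,8,9,10} 7
  8 to go: {0,4,5,6,7,8,9,10} 28  {2,3,4,5,6,7,9,10} 1  {3,4,5,6,7,8,9,10} 8
  9 to go: {0,3,4,5,6,7,8,9,10} 36  {1,2,3,4,5,6,7,9,10} 1  {2,3,4,5,6,7,8,9,10} 9
  if 0:r drops first: 10 orders
  if 1:u drops first: 45 orders
heap linearizations: 55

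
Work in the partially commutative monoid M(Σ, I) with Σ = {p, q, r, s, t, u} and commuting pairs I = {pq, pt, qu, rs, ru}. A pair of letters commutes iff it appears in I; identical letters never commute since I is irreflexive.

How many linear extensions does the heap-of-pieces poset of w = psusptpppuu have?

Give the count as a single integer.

5

drop 0:p onto floor
drop 1:s onto {0:p}
drop 2:u onto {1:s}
drop 3:s onto {2:u}
drop 4:p onto {3:s}
drop 5:t onto {3:s}
drop 6:p onto {4:p}
drop 7:p onto {6:p}
drop 8:p onto {7:p}
drop 9:u onto {5:t, 8:p}
drop 10:u onto {9:u}
ground layer = {0:p}
drop-orders for the pieces not yet dropped (sum over which currently-grounded one goes next):
  1 to go: {10} 1
  2 to go: {9,10} 1
  3 to go: {5,9,10} 1  {8,9,10} 1
  4 to go: {5,8,9,10} 2  {7,8,9,10} 1
  5 to go: {5,7,8,9,10} 3  {6,7,8,9,10} 1
  6 to go: {4,6,7,8,9,10} 1  {5,6,7,8,9,10} 4
  7 to go: {4,5,6,7,8,9,10} 5
  8 to go: {3,4,5,6,7,8,9,10} 5
  9 to go: {2,3,4,5,6,7,8,9,10} 5
  if 0:p drops first: 5 orders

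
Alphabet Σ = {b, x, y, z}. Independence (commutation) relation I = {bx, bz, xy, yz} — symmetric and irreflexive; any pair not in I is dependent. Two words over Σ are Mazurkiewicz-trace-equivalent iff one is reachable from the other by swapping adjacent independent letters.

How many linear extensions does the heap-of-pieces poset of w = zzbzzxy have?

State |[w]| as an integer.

21

#0=z has no predecessor
#1=z depends on [0:z]
#2=b has no predecessor
#3=z depends on [1:z]
#4=z depends on [3:z]
#5=x depends on [4:z]
#6=y depends on [2:b]
sources: [0:z, 2:b]
N(rest) = Σ N(rest − s) over sources s of rest; N(one piece) = 1:
  size 1 → [5]=1  [6]=1
  size 2 → [2,6]=1  [4,5]=1  [5,6]=2
  size 3 → [2,5,6]=3  [3,4,5]=1  [4,5,6]=3
  size 4 → [1,3,4,5]=1  [2,4,5,6]=6  [3,4,5,6]=4
  size 5 → [0,1,3,4,5]=1  [1,3,4,5,6]=5  [2,3,4,5,6]=10
  first=0(z) contributes 15
  first=2(b) contributes 6
|[w]| = 21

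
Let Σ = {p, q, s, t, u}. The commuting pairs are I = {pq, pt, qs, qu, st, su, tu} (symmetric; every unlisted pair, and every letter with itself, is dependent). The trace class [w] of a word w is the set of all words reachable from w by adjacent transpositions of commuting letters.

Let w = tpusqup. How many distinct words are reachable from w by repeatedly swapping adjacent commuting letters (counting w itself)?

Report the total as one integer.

drop 0:t onto floor
drop 1:p onto floor
drop 2:u onto {1:p}
drop 3:s onto {1:p}
drop 4:q onto {0:t}
drop 5:u onto {2:u}
drop 6:p onto {3:s, 5:u}
ground layer = {0:t, 1:p}
drop-orders for the pieces not yet dropped (sum over which currently-grounded one goes next):
  1 to go: {4} 1  {6} 1
  2 to go: {0,4} 1  {3,6} 1  {4,6} 2  {5,6} 1
  3 to go: {0,4,6} 3  {2,5,6} 1  {3,4,6} 3  {3,5,6} 2  {4,5,6} 3
  4 to go: {0,3,4,6} 6  {0,4,5,6} 6  {2,3,5,6} 3  {2,4,5,6} 4  {3,4,5,6} 8
  5 to go: {0,2,4,5,6} 10  {0,3,4,5,6} 20  {1,2,3,5,6} 3  {2,3,4,5,6} 15
  if 0:t drops first: 18 orders
  if 1:p drops first: 45 orders
heap linearizations: 63

63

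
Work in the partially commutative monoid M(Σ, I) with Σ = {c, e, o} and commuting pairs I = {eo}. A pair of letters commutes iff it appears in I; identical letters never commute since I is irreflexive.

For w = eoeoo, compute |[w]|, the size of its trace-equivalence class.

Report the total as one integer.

0(e) covers ∅
1(o) covers ∅
2(e) covers 0:e
3(o) covers 1:o
4(o) covers 3:o
floor of heap: 0:e, 1:o
completions by unplaced set U, small U first (add the entries for U minus each lowest piece of U):
  |U|=1: {2}:1  {4}:1
  |U|=2: {0,2}:1  {2,4}:2  {3,4}:1
  |U|=3: {0,2,4}:3  {1,3,4}:1  {2,3,4}:3
  start at 0(e): 4
  start at 1(o): 6
sum over floor = 10

10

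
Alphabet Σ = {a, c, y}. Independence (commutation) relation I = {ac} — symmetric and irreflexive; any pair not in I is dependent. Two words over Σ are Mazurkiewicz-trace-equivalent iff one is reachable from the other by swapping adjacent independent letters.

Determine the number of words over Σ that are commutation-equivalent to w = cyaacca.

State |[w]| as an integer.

piece 0:c — minimal
piece 1:y rests on {0:c}
piece 2:a rests on {1:y}
piece 3:a rests on {2:a}
piece 4:c rests on {1:y}
piece 5:c rests on {4:c}
piece 6:a rests on {3:a}
minimal pieces: {0:c}
ways to finish when only these pieces remain (= sum over removing one remaining piece with nothing left below it):
  1 left: {5}→1  {6}→1
  2 left: {3,6}→1  {4,5}→1  {5,6}→2
  3 left: {2,3,6}→1  {3,5,6}→3  {4,5,6}→3
  4 left: {2,3,5,6}→4  {3,4,5,6}→6
  5 left: {2,3,4,5,6}→10
  placing 0:c first → 10 extensions

10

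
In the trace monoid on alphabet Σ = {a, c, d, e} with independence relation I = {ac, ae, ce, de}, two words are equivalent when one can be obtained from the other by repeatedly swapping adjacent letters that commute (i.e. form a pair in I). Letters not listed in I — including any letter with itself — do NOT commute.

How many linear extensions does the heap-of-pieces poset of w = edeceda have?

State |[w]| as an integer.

#0=e has no predecessor
#1=d has no predecessor
#2=e depends on [0:e]
#3=c depends on [1:d]
#4=e depends on [2:e]
#5=d depends on [3:c]
#6=a depends on [5:d]
sources: [0:e, 1:d]
N(rest) = Σ N(rest − s) over sources s of rest; N(one piece) = 1:
  size 1 → [4]=1  [6]=1
  size 2 → [2,4]=1  [4,6]=2  [5,6]=1
  size 3 → [0,2,4]=1  [2,4,6]=3  [3,5,6]=1  [4,5,6]=3
  size 4 → [0,2,4,6]=4  [1,3,5,6]=1  [2,4,5,6]=6  [3,4,5,6]=4
  size 5 → [0,2,4,5,6]=10  [1,3,4,5,6]=5  [2,3,4,5,6]=10
  first=0(e) contributes 15
  first=1(d) contributes 20
|[w]| = 35

35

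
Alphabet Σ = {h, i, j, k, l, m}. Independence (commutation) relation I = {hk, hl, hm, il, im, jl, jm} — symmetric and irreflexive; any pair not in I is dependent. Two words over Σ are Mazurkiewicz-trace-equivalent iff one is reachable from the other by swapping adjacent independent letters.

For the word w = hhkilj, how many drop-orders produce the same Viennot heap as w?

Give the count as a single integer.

#0=h has no predecessor
#1=h depends on [0:h]
#2=k has no predecessor
#3=i depends on [1:h, 2:k]
#4=l depends on [2:k]
#5=j depends on [3:i]
sources: [0:h, 2:k]
N(rest) = Σ N(rest − s) over sources s of rest; N(one piece) = 1:
  size 1 → [4]=1  [5]=1
  size 2 → [3,5]=1  [4,5]=2
  size 3 → [1,3,5]=1  [3,4,5]=3
  size 4 → [0,1,3,5]=1  [1,3,4,5]=4  [2,3,4,5]=3
  first=0(h) contributes 7
  first=2(k) contributes 5
|[w]| = 12

12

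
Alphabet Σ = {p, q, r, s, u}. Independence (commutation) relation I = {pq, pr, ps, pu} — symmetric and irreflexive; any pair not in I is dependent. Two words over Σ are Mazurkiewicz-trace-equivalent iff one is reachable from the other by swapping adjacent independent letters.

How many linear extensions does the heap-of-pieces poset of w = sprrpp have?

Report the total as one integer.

20

drop 0:s onto floor
drop 1:p onto floor
drop 2:r onto {0:s}
drop 3:r onto {2:r}
drop 4:p onto {1:p}
drop 5:p onto {4:p}
ground layer = {0:s, 1:p}
drop-orders for the pieces not yet dropped (sum over which currently-grounded one goes next):
  1 to go: {3} 1  {5} 1
  2 to go: {2,3} 1  {3,5} 2  {4,5} 1
  3 to go: {0,2,3} 1  {1,4,5} 1  {2,3,5} 3  {3,4,5} 3
  4 to go: {0,2,3,5} 4  {1,3,4,5} 4  {2,3,4,5} 6
  if 0:s drops first: 10 orders
  if 1:p drops first: 10 orders
heap linearizations: 20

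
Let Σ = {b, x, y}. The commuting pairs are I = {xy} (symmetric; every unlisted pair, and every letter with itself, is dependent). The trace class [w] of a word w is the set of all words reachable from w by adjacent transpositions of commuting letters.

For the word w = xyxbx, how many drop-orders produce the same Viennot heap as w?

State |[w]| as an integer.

#0=x has no predecessor
#1=y has no predecessor
#2=x depends on [0:x]
#3=b depends on [1:y, 2:x]
#4=x depends on [3:b]
sources: [0:x, 1:y]
N(rest) = Σ N(rest − s) over sources s of rest; N(one piece) = 1:
  size 1 → [4]=1
  size 2 → [3,4]=1
  size 3 → [1,3,4]=1  [2,3,4]=1
  first=0(x) contributes 2
  first=1(y) contributes 1
|[w]| = 3

3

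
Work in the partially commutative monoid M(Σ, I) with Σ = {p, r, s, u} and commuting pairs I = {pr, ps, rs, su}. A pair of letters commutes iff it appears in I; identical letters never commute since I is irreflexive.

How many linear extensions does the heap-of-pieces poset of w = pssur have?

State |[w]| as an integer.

10

drop 0:p onto floor
drop 1:s onto floor
drop 2:s onto {1:s}
drop 3:u onto {0:p}
drop 4:r onto {3:u}
ground layer = {0:p, 1:s}
drop-orders for the pieces not yet dropped (sum over which currently-grounded one goes next):
  1 to go: {2} 1  {4} 1
  2 to go: {1,2} 1  {2,4} 2  {3,4} 1
  3 to go: {0,3,4} 1  {1,2,4} 3  {2,3,4} 3
  if 0:p drops first: 6 orders
  if 1:s drops first: 4 orders
heap linearizations: 10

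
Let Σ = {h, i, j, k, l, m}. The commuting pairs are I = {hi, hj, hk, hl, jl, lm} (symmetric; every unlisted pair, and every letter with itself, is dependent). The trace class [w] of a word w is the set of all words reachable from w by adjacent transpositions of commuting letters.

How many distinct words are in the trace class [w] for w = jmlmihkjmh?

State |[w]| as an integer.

17

0(j) covers ∅
1(m) covers 0:j
2(l) covers ∅
3(m) covers 1:m
4(i) covers 2:l, 3:m
5(h) covers 3:m
6(k) covers 4:i
7(j) covers 6:k
8(m) covers 5:h, 7:j
9(h) covers 8:m
floor of heap: 0:j, 2:l
completions by unplaced set U, small U first (add the entries for U minus each lowest piece of U):
  |U|=1: {9}:1
  |U|=2: {8,9}:1
  |U|=3: {5,8,9}:1  {7,8,9}:1
  |U|=4: {5,7,8,9}:2  {6,7,8,9}:1
  |U|=5: {4,6,7,8,9}:1  {5,6,7,8,9}:3
  |U|=6: {2,4,6,7,8,9}:1  {4,5,6,7,8,9}:4
  |U|=7: {2,4,5,6,7,8,9}:5  {3,4,5,6,7,8,9}:4
  |U|=8: {1,3,4,5,6,7,8,9}:4  {2,3,4,5,6,7,8,9}:9
  start at 0(j): 13
  start at 2(l): 4
sum over floor = 17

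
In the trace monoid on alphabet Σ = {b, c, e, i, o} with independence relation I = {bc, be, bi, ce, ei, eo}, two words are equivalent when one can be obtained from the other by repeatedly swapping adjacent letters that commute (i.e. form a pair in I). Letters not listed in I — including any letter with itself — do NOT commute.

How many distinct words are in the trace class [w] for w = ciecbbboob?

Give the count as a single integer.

piece 0:c — minimal
piece 1:i rests on {0:c}
piece 2:e — minimal
piece 3:c rests on {1:i}
piece 4:b — minimal
piece 5:b rests on {4:b}
piece 6:b rests on {5:b}
piece 7:o rests on {3:c, 6:b}
piece 8:o rests on {7:o}
piece 9:b rests on {8:o}
minimal pieces: {0:c, 2:e, 4:b}
ways to finish when only these pieces remain (= sum over removing one remaining piece with nothing left below it):
  1 left: {2}→1  {9}→1
  2 left: {2,9}→2  {8,9}→1
  3 left: {2,8,9}→3  {7,8,9}→1
  4 left: {2,7,8,9}→4  {3,7,8,9}→1  {6,7,8,9}→1
  5 left: {1,3,7,8,9}→1  {2,3,7,8,9}→5  {2,6,7,8,9}→5  {3,6,7,8,9}→2  {5,6,7,8,9}→1
  6 left: {0,1,3,7,8,9}→1  {1,2,3,7,8,9}→6  {1,3,6,7,8,9}→3  {2,3,6,7,8,9}→12  {2,5,6,7,8,9}→6  {3,5,6,7,8,9}→3  {4,5,6,7,8,9}→1
  7 left: {0,1,2,3,7,8,9}→7  {0,1,3,6,7,8,9}→4  {1,2,3,6,7,8,9}→21  {1,3,5,6,7,8,9}→6  {2,3,5,6,7,8,9}→21  {2,4,5,6,7,8,9}→7  {3,4,5,6,7,8,9}→4
  8 left: {0,1,2,3,6,7,8,9}→32  {0,1,3,5,6,7,8,9}→10  {1,2,3,5,6,7,8,9}→48  {1,3,4,5,6,7,8,9}→10  {2,3,4,5,6,7,8,9}→32
  placing 0:c first → 90 extensions
  placing 2:e first → 20 extensions
  placing 4:b first → 90 extensions
total linear extensions = 200

200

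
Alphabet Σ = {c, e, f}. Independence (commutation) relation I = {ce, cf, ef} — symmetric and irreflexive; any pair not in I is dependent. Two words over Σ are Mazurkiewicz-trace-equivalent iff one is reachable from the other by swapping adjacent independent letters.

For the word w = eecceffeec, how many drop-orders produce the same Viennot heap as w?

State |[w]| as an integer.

2520

#0=e has no predecessor
#1=e depends on [0:e]
#2=c has no predecessor
#3=c depends on [2:c]
#4=e depends on [1:e]
#5=f has no predecessor
#6=f depends on [5:f]
#7=e depends on [4:e]
#8=e depends on [7:e]
#9=c depends on [3:c]
sources: [0:e, 2:c, 5:f]
N(rest) = Σ N(rest − s) over sources s of rest; N(one piece) = 1:
  size 1 → [6]=1  [8]=1  [9]=1
  size 2 → [3,9]=1  [5,6]=1  [6,8]=2  [6,9]=2  [7,8]=1  [8,9]=2
  size 3 → [2,3,9]=1  [3,6,9]=3  [3,8,9]=3  [4,7,8]=1  [5,6,8]=3  [5,6,9]=3  [6,7,8]=3  [6,8,9]=6  [7,8,9]=3
  size 4 → [1,4,7,8]=1  [2,3,6,9]=4  [2,3,8,9]=4  [3,5,6,9]=6  [3,6,8,9]=12  [3,7,8,9]=6  [4,6,7,8]=4  [4,7,8,9]=4  [5,6,7,8]=6  [5,6,8,9]=12  [6,7,8,9]=12
  size 5 → [0,1,4,7,8]=1  [1,4,6,7,8]=5  [1,4,7,8,9]=5  [2,3,5,6,9]=10  [2,3,6,8,9]=20  [2,3,7,8,9]=10  [3,4,7,8,9]=10  [3,5,6,8,9]=30  [3,6,7,8,9]=30  [4,5,6,7,8]=10  [4,6,7,8,9]=20  [5,6,7,8,9]=30
  size 6 → [0,1,4,6,7,8]=6  [0,1,4,7,8,9]=6  [1,3,4,7,8,9]=15  [1,4,5,6,7,8]=15  [1,4,6,7,8,9]=30  [2,3,4,7,8,9]=20  [2,3,5,6,8,9]=60  [2,3,6,7,8,9]=60  [3,4,6,7,8,9]=60  [3,5,6,7,8,9]=90  [4,5,6,7,8,9]=60
  size 7 → [0,1,3,4,7,8,9]=21  [0,1,4,5,6,7,8]=21  [0,1,4,6,7,8,9]=42  [1,2,3,4,7,8,9]=35  [1,3,4,6,7,8,9]=105  [1,4,5,6,7,8,9]=105  [2,3,4,6,7,8,9]=140  [2,3,5,6,7,8,9]=210  [3,4,5,6,7,8,9]=210
  size 8 → [0,1,2,3,4,7,8,9]=56  [0,1,3,4,6,7,8,9]=168  [0,1,4,5,6,7,8,9]=168  [1,2,3,4,6,7,8,9]=280  [1,3,4,5,6,7,8,9]=420  [2,3,4,5,6,7,8,9]=560
  first=0(e) contributes 1260
  first=2(c) contributes 756
  first=5(f) contributes 504
|[w]| = 2520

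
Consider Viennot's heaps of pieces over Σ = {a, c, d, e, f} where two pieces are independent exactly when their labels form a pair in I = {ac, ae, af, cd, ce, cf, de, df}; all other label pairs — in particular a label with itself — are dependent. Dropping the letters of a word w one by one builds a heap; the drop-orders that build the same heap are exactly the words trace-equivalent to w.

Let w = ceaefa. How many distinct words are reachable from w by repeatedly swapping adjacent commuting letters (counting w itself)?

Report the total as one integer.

piece 0:c — minimal
piece 1:e — minimal
piece 2:a — minimal
piece 3:e rests on {1:e}
piece 4:f rests on {3:e}
piece 5:a rests on {2:a}
minimal pieces: {0:c, 1:e, 2:a}
ways to finish when only these pieces remain (= sum over removing one remaining piece with nothing left below it):
  1 left: {0}→1  {4}→1  {5}→1
  2 left: {0,4}→2  {0,5}→2  {2,5}→1  {3,4}→1  {4,5}→2
  3 left: {0,2,5}→3  {0,3,4}→3  {0,4,5}→6  {1,3,4}→1  {2,4,5}→3  {3,4,5}→3
  4 left: {0,1,3,4}→4  {0,2,4,5}→12  {0,3,4,5}→12  {1,3,4,5}→4  {2,3,4,5}→6
  placing 0:c first → 10 extensions
  placing 1:e first → 30 extensions
  placing 2:a first → 20 extensions
total linear extensions = 60

60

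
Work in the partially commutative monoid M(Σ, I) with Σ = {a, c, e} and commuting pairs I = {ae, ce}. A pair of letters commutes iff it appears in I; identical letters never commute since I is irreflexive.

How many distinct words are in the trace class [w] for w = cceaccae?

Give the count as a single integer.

28

0(c) covers ∅
1(c) covers 0:c
2(e) covers ∅
3(a) covers 1:c
4(c) covers 3:a
5(c) covers 4:c
6(a) covers 5:c
7(e) covers 2:e
floor of heap: 0:c, 2:e
completions by unplaced set U, small U first (add the entries for U minus each lowest piece of U):
  |U|=1: {6}:1  {7}:1
  |U|=2: {2,7}:1  {5,6}:1  {6,7}:2
  |U|=3: {2,6,7}:3  {4,5,6}:1  {5,6,7}:3
  |U|=4: {2,5,6,7}:6  {3,4,5,6}:1  {4,5,6,7}:4
  |U|=5: {1,3,4,5,6}:1  {2,4,5,6,7}:10  {3,4,5,6,7}:5
  |U|=6: {0,1,3,4,5,6}:1  {1,3,4,5,6,7}:6  {2,3,4,5,6,7}:15
  start at 0(c): 21
  start at 2(e): 7
sum over floor = 28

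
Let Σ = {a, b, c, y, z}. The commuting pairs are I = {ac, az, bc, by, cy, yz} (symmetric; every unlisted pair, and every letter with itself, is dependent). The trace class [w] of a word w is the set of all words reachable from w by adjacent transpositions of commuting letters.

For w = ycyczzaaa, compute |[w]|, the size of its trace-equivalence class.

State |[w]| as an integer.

piece 0:y — minimal
piece 1:c — minimal
piece 2:y rests on {0:y}
piece 3:c rests on {1:c}
piece 4:z rests on {3:c}
piece 5:z rests on {4:z}
piece 6:a rests on {2:y}
piece 7:a rests on {6:a}
piece 8:a rests on {7:a}
minimal pieces: {0:y, 1:c}
ways to finish when only these pieces remain (= sum over removing one remaining piece with nothing left below it):
  1 left: {5}→1  {8}→1
  2 left: {4,5}→1  {5,8}→2  {7,8}→1
  3 left: {3,4,5}→1  {4,5,8}→3  {5,7,8}→3  {6,7,8}→1
  4 left: {1,3,4,5}→1  {2,6,7,8}→1  {3,4,5,8}→4  {4,5,7,8}→6  {5,6,7,8}→4
  5 left: {0,2,6,7,8}→1  {1,3,4,5,8}→5  {2,5,6,7,8}→5  {3,4,5,7,8}→10  {4,5,6,7,8}→10
  6 left: {0,2,5,6,7,8}→6  {1,3,4,5,7,8}→15  {2,4,5,6,7,8}→15  {3,4,5,6,7,8}→20
  7 left: {0,2,4,5,6,7,8}→21  {1,3,4,5,6,7,8}→35  {2,3,4,5,6,7,8}→35
  placing 0:y first → 70 extensions
  placing 1:c first → 56 extensions
total linear extensions = 126

126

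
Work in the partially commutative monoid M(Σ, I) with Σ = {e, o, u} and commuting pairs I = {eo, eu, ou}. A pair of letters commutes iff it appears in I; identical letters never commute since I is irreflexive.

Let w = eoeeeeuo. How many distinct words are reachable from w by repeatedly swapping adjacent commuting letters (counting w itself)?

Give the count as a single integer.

168

#0=e has no predecessor
#1=o has no predecessor
#2=e depends on [0:e]
#3=e depends on [2:e]
#4=e depends on [3:e]
#5=e depends on [4:e]
#6=u has no predecessor
#7=o depends on [1:o]
sources: [0:e, 1:o, 6:u]
N(rest) = Σ N(rest − s) over sources s of rest; N(one piece) = 1:
  size 1 → [5]=1  [6]=1  [7]=1
  size 2 → [1,7]=1  [4,5]=1  [5,6]=2  [5,7]=2  [6,7]=2
  size 3 → [1,5,7]=3  [1,6,7]=3  [3,4,5]=1  [4,5,6]=3  [4,5,7]=3  [5,6,7]=6
  size 4 → [1,4,5,7]=6  [1,5,6,7]=12  [2,3,4,5]=1  [3,4,5,6]=4  [3,4,5,7]=4  [4,5,6,7]=12
  size 5 → [0,2,3,4,5]=1  [1,3,4,5,7]=10  [1,4,5,6,7]=30  [2,3,4,5,6]=5  [2,3,4,5,7]=5  [3,4,5,6,7]=20
  size 6 → [0,2,3,4,5,6]=6  [0,2,3,4,5,7]=6  [1,2,3,4,5,7]=15  [1,3,4,5,6,7]=60  [2,3,4,5,6,7]=30
  first=0(e) contributes 105
  first=1(o) contributes 42
  first=6(u) contributes 21
|[w]| = 168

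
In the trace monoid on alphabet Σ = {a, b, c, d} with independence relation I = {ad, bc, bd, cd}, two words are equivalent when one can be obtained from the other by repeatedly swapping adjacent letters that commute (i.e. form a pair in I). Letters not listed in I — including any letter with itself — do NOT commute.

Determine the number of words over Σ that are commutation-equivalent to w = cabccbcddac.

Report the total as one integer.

piece 0:c — minimal
piece 1:a rests on {0:c}
piece 2:b rests on {1:a}
piece 3:c rests on {1:a}
piece 4:c rests on {3:c}
piece 5:b rests on {2:b}
piece 6:c rests on {4:c}
piece 7:d — minimal
piece 8:d rests on {7:d}
piece 9:a rests on {5:b, 6:c}
piece 10:c rests on {9:a}
minimal pieces: {0:c, 7:d}
ways to finish when only these pieces remain (= sum over removing one remaining piece with nothing left below it):
  1 left: {8}→1  {10}→1
  2 left: {7,8}→1  {8,10}→2  {9,10}→1
  3 left: {5,9,10}→1  {6,9,10}→1  {7,8,10}→3  {8,9,10}→3
  4 left: {2,5,9,10}→1  {4,6,9,10}→1  {5,6,9,10}→2  {5,8,9,10}→4  {6,8,9,10}→4  {7,8,9,10}→6
  5 left: {2,5,6,9,10}→3  {2,5,8,9,10}→5  {3,4,6,9,10}→1  {4,5,6,9,10}→3  {4,6,8,9,10}→5  {5,6,8,9,10}→10  {5,7,8,9,10}→10  {6,7,8,9,10}→10
  6 left: {2,4,5,6,9,10}→6  {2,5,6,8,9,10}→18  {2,5,7,8,9,10}→15  {3,4,5,6,9,10}→4  {3,4,6,8,9,10}→6  {4,5,6,8,9,10}→18  {4,6,7,8,9,10}→15  {5,6,7,8,9,10}→30
  7 left: {2,3,4,5,6,9,10}→10  {2,4,5,6,8,9,10}→42  {2,5,6,7,8,9,10}→63  {3,4,5,6,8,9,10}→28  {3,4,6,7,8,9,10}→21  {4,5,6,7,8,9,10}→63
  8 left: {1,2,3,4,5,6,9,10}→10  {2,3,4,5,6,8,9,10}→80  {2,4,5,6,7,8,9,10}→168  {3,4,5,6,7,8,9,10}→112
  9 left: {0,1,2,3,4,5,6,9,10}→10  {1,2,3,4,5,6,8,9,10}→90  {2,3,4,5,6,7,8,9,10}→360
  placing 0:c first → 450 extensions
  placing 7:d first → 100 extensions
total linear extensions = 550

550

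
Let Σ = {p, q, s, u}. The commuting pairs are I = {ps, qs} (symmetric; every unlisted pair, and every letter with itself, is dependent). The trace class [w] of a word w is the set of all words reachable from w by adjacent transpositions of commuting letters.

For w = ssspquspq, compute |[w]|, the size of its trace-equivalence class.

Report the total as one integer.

drop 0:s onto floor
drop 1:s onto {0:s}
drop 2:s onto {1:s}
drop 3:p onto floor
drop 4:q onto {3:p}
drop 5:u onto {2:s, 4:q}
drop 6:s onto {5:u}
drop 7:p onto {5:u}
drop 8:q onto {7:p}
ground layer = {0:s, 3:p}
drop-orders for the pieces not yet dropped (sum over which currently-grounded one goes next):
  1 to go: {6} 1  {8} 1
  2 to go: {6,8} 2  {7,8} 1
  3 to go: {6,7,8} 3
  4 to go: {5,6,7,8} 3
  5 to go: {2,5,6,7,8} 3  {4,5,6,7,8} 3
  6 to go: {1,2,5,6,7,8} 3  {2,4,5,6,7,8} 6  {3,4,5,6,7,8} 3
  7 to go: {0,1,2,5,6,7,8} 3  {1,2,4,5,6,7,8} 9  {2,3,4,5,6,7,8} 9
  if 0:s drops first: 18 orders
  if 3:p drops first: 12 orders
heap linearizations: 30

30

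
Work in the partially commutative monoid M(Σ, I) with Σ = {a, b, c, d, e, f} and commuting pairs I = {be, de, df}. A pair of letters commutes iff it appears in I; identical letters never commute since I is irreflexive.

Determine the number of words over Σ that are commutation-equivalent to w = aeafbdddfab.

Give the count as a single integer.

4

piece 0:a — minimal
piece 1:e rests on {0:a}
piece 2:a rests on {1:e}
piece 3:f rests on {2:a}
piece 4:b rests on {3:f}
piece 5:d rests on {4:b}
piece 6:d rests on {5:d}
piece 7:d rests on {6:d}
piece 8:f rests on {4:b}
piece 9:a rests on {7:d, 8:f}
piece 10:b rests on {9:a}
minimal pieces: {0:a}
ways to finish when only these pieces remain (= sum over removing one remaining piece with nothing left below it):
  1 left: {10}→1
  2 left: {9,10}→1
  3 left: {7,9,10}→1  {8,9,10}→1
  4 left: {6,7,9,10}→1  {7,8,9,10}→2
  5 left: {5,6,7,9,10}→1  {6,7,8,9,10}→3
  6 left: {5,6,7,8,9,10}→4
  7 left: {4,5,6,7,8,9,10}→4
  8 left: {3,4,5,6,7,8,9,10}→4
  9 left: {2,3,4,5,6,7,8,9,10}→4
  placing 0:a first → 4 extensions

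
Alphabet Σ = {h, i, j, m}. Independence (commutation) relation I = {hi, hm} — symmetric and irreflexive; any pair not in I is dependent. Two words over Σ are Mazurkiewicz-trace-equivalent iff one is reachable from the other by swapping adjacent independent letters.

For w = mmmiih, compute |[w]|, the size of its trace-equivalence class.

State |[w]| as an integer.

6

piece 0:m — minimal
piece 1:m rests on {0:m}
piece 2:m rests on {1:m}
piece 3:i rests on {2:m}
piece 4:i rests on {3:i}
piece 5:h — minimal
minimal pieces: {0:m, 5:h}
ways to finish when only these pieces remain (= sum over removing one remaining piece with nothing left below it):
  1 left: {4}→1  {5}→1
  2 left: {3,4}→1  {4,5}→2
  3 left: {2,3,4}→1  {3,4,5}→3
  4 left: {1,2,3,4}→1  {2,3,4,5}→4
  placing 0:m first → 5 extensions
  placing 5:h first → 1 extensions
total linear extensions = 6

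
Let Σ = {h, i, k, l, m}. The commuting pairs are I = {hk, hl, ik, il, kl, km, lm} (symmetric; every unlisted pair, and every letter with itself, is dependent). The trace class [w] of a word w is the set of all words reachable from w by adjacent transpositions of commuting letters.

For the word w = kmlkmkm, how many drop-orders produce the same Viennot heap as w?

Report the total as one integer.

140

piece 0:k — minimal
piece 1:m — minimal
piece 2:l — minimal
piece 3:k rests on {0:k}
piece 4:m rests on {1:m}
piece 5:k rests on {3:k}
piece 6:m rests on {4:m}
minimal pieces: {0:k, 1:m, 2:l}
ways to finish when only these pieces remain (= sum over removing one remaining piece with nothing left below it):
  1 left: {2}→1  {5}→1  {6}→1
  2 left: {2,5}→2  {2,6}→2  {3,5}→1  {4,6}→1  {5,6}→2
  3 left: {0,3,5}→1  {1,4,6}→1  {2,3,5}→3  {2,4,6}→3  {2,5,6}→6  {3,5,6}→3  {4,5,6}→3
  4 left: {0,2,3,5}→4  {0,3,5,6}→4  {1,2,4,6}→4  {1,4,5,6}→4  {2,3,5,6}→12  {2,4,5,6}→12  {3,4,5,6}→6
  5 left: {0,2,3,5,6}→20  {0,3,4,5,6}→10  {1,2,4,5,6}→20  {1,3,4,5,6}→10  {2,3,4,5,6}→30
  placing 0:k first → 60 extensions
  placing 1:m first → 60 extensions
  placing 2:l first → 20 extensions
total linear extensions = 140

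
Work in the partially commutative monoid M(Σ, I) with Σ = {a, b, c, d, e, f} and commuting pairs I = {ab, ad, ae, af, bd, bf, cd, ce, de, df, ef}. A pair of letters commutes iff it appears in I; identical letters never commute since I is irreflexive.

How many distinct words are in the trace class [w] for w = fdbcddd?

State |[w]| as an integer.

70

drop 0:f onto floor
drop 1:d onto floor
drop 2:b onto floor
drop 3:c onto {0:f, 2:b}
drop 4:d onto {1:d}
drop 5:d onto {4:d}
drop 6:d onto {5:d}
ground layer = {0:f, 1:d, 2:b}
drop-orders for the pieces not yet dropped (sum over which currently-grounded one goes next):
  1 to go: {3} 1  {6} 1
  2 to go: {0,3} 1  {2,3} 1  {3,6} 2  {5,6} 1
  3 to go: {0,2,3} 2  {0,3,6} 3  {2,3,6} 3  {3,5,6} 3  {4,5,6} 1
  4 to go: {0,2,3,6} 8  {0,3,5,6} 6  {1,4,5,6} 1  {2,3,5,6} 6  {3,4,5,6} 4
  5 to go: {0,2,3,5,6} 20  {0,3,4,5,6} 10  {1,3,4,5,6} 5  {2,3,4,5,6} 10
  if 0:f drops first: 15 orders
  if 1:d drops first: 40 orders
  if 2:b drops first: 15 orders
heap linearizations: 70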